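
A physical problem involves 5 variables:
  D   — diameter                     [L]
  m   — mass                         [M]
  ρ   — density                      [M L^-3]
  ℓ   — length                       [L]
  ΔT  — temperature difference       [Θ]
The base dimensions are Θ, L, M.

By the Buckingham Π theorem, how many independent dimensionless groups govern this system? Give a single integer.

2

Write exponents as rows Θ,L,M / cols D,m,ρ,ℓ,ΔT:
  Θ: [ 0  0  0  0  1]
  L: [ 1  0 -3  1  0]
  M: [ 0  1  1  0  0]
Echelon form has 3 nonzero rows (pivots: D,m,ΔT)
Π count = n − r = 5 − 3 = 2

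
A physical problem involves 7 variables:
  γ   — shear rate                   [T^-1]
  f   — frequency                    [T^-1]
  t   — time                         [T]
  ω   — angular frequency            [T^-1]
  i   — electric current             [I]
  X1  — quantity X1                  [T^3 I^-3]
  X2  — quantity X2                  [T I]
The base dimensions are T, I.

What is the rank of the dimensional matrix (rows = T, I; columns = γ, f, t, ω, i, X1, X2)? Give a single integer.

Dimensional matrix (T×I by γ×f×t×ω×i×X1×X2):
  T: [-1 -1  1 -1  0  3  1]
  I: [ 0  0  0  0  1 -3  1]
Echelon form has 2 nonzero rows (pivots: γ,i)

2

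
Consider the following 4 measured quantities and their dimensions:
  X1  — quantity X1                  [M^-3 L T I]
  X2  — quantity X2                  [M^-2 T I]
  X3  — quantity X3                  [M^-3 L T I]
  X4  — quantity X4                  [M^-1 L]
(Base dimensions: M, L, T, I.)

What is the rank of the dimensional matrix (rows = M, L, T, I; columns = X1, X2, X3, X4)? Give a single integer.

2

Write exponents as rows M,L,T,I / cols X1,X2,X3,X4:
  M: [-3 -2 -3 -1]
  L: [ 1  0  1  1]
  T: [ 1  1  1  0]
  I: [ 1  1  1  0]
RREF → pivots at {X1,X2} ⇒ r = 2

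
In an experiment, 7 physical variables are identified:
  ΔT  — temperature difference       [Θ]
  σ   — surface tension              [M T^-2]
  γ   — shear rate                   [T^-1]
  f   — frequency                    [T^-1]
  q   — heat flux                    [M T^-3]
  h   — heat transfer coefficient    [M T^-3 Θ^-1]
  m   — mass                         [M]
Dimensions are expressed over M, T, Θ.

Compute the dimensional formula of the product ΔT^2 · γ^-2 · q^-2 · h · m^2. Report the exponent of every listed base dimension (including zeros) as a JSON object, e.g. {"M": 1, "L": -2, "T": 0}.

{"M": 1, "T": 5, "Θ": 1}

Dimensional matrix (M×T×Θ by ΔT×σ×γ×f×q×h×m):
  M: [ 0  1  0  0  1  1  1]
  T: [ 0 -2 -1 -1 -3 -3  0]
  Θ: [ 1  0  0  0  0 -1  0]
  [M]: (2)·0+(-2)·0+(-2)·1+(1)·1+(2)·1 = 1
  [T]: (2)·0+(-2)·-1+(-2)·-3+(1)·-3+(2)·0 = 5
  [Θ]: (2)·1+(-2)·0+(-2)·0+(1)·-1+(2)·0 = 1
⇒ M T^5 Θ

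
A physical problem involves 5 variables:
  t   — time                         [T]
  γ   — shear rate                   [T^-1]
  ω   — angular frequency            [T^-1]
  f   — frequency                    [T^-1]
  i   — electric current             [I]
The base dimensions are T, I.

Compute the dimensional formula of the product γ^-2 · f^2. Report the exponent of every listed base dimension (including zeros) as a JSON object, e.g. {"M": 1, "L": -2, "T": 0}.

Exponent matrix [T,I] × [t,γ,ω,f,i]:
  T: [ 1 -1 -1 -1  0]
  I: [ 0  0  0  0  1]
  [T]: (-2)·-1+(2)·-1 = 0
  [I]: (-2)·0+(2)·0 = 0
⇒ 1 (dimensionless)

{"T": 0, "I": 0}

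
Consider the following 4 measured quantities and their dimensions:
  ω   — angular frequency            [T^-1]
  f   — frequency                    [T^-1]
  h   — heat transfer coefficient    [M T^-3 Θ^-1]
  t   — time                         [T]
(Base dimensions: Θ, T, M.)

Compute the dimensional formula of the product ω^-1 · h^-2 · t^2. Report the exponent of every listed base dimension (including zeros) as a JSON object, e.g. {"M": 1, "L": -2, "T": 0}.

Exponent matrix [Θ,T,M] × [ω,f,h,t]:
  Θ: [ 0  0 -1  0]
  T: [-1 -1 -3  1]
  M: [ 0  0  1  0]
  [Θ]: (-1)·0+(-2)·-1+(2)·0 = 2
  [T]: (-1)·-1+(-2)·-3+(2)·1 = 9
  [M]: (-1)·0+(-2)·1+(2)·0 = -2
⇒ Θ^2 T^9 M^-2

{"Θ": 2, "T": 9, "M": -2}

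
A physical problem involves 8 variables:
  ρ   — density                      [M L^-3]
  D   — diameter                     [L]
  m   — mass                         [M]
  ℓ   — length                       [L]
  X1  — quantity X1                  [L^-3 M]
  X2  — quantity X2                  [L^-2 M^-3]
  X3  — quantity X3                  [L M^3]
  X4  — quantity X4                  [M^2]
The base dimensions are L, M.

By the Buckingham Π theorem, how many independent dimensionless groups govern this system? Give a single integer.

Dimensional matrix (L×M by ρ×D×m×ℓ×X1×X2×X3×X4):
  L: [-3  1  0  1 -3 -2  1  0]
  M: [ 1  0  1  0  1 -3  3  2]
Echelon form has 2 nonzero rows (pivots: ρ,D)
n=8, r=2 ⇒ 6 dimensionless groups

6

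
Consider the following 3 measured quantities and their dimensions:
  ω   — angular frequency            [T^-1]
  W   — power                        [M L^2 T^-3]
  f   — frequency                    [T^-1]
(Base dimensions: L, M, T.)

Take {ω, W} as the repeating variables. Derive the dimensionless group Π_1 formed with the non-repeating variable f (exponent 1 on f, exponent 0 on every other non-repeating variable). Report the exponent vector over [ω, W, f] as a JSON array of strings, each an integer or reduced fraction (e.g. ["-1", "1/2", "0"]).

["-1", "0", "1"]

Exponent matrix [L,M,T] × [ω,W,f]:
  L: [ 0  2  0]
  M: [ 0  1  0]
  T: [-1 -3 -1]
Row reduction gives pivot columns ω,W; rank = 2
Repeat: ω,W; free: f
RREF:
  r0: [   1    0    1]
  r1: [   0    1    0]
  r2: [   0    0    0]
Fix exponent of f at 1; solve each RREF row for its pivot's exponent:
  r0: exp(ω) + (1)·1 = 0 ⇒ exp(ω) = -1
  r1: exp(W) + (0)·1 = 0 ⇒ exp(W) = 0
Π_1 = ω^-1 · f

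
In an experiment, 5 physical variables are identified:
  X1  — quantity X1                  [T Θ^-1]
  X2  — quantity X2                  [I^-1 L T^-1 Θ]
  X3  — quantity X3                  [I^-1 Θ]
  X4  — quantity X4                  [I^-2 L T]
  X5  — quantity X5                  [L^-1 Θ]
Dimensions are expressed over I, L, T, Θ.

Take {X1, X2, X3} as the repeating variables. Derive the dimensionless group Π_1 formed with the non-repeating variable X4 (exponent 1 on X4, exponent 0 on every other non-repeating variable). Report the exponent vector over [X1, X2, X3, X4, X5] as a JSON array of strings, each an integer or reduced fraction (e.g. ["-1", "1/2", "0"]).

["-2", "-1", "-1", "1", "0"]

Exponent matrix [I,L,T,Θ] × [X1,X2,X3,X4,X5]:
  I: [ 0 -1 -1 -2  0]
  L: [ 0  1  0  1 -1]
  T: [ 1 -1  0  1  0]
  Θ: [-1  1  1  0  1]
Row reduction gives pivot columns X1,X2,X3; rank = 3
Pivot set = {X1,X2,X3}, free = {X4,X5}
RREF:
  r0: [   1    0    0    2   -1]
  r1: [   0    1    0    1   -1]
  r2: [   0    0    1    1    1]
  r3: [   0    0    0    0    0]
Fix exponent of X4 at 1, X5 at 0; solve each RREF row for its pivot's exponent:
  r0: exp(X1) + (2)·1 = 0 ⇒ exp(X1) = -2
  r1: exp(X2) + (1)·1 = 0 ⇒ exp(X2) = -1
  r2: exp(X3) + (1)·1 = 0 ⇒ exp(X3) = -1
Π_1 = X1^-2 · X2^-1 · X3^-1 · X4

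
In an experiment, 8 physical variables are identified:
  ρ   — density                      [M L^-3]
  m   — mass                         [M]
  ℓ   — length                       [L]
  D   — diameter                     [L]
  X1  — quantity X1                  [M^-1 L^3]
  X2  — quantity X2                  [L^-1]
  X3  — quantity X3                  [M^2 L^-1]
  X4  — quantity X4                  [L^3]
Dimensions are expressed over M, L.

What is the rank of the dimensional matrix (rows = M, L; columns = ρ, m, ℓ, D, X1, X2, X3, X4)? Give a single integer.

Dimensional matrix (M×L by ρ×m×ℓ×D×X1×X2×X3×X4):
  M: [ 1  1  0  0 -1  0  2  0]
  L: [-3  0  1  1  3 -1 -1  3]
RREF → pivots at {ρ,m} ⇒ r = 2

2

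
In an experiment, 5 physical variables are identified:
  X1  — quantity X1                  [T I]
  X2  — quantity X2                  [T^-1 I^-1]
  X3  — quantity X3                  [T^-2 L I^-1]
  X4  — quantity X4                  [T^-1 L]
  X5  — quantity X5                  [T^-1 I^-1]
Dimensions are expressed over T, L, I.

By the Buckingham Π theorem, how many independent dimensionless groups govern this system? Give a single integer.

3

Exponent matrix [T,L,I] × [X1,X2,X3,X4,X5]:
  T: [ 1 -1 -2 -1 -1]
  L: [ 0  0  1  1  0]
  I: [ 1 -1 -1  0 -1]
RREF → pivots at {X1,X3} ⇒ r = 2
Π count = n − r = 5 − 2 = 3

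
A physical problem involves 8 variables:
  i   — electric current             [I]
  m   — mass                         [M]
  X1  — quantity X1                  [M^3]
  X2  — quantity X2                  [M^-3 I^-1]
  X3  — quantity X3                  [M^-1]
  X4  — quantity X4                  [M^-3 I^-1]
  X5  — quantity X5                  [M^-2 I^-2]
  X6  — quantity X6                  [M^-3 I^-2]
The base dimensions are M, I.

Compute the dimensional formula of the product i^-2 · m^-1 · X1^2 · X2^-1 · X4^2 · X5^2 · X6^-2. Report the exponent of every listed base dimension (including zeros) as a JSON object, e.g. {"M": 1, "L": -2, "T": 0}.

{"M": 4, "I": -3}

Dimensional matrix (M×I by i×m×X1×X2×X3×X4×X5×X6):
  M: [ 0  1  3 -3 -1 -3 -2 -3]
  I: [ 1  0  0 -1  0 -1 -2 -2]
  [M]: (-2)·0+(-1)·1+(2)·3+(-1)·-3+(2)·-3+(2)·-2+(-2)·-3 = 4
  [I]: (-2)·1+(-1)·0+(2)·0+(-1)·-1+(2)·-1+(2)·-2+(-2)·-2 = -3
⇒ M^4 I^-3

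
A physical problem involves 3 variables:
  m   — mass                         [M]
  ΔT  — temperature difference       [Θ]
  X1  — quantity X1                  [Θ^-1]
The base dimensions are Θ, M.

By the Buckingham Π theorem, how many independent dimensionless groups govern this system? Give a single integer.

1

Write exponents as rows Θ,M / cols m,ΔT,X1:
  Θ: [ 0  1 -1]
  M: [ 1  0  0]
Echelon form has 2 nonzero rows (pivots: m,ΔT)
3 vars − rank 2 = 1 Π group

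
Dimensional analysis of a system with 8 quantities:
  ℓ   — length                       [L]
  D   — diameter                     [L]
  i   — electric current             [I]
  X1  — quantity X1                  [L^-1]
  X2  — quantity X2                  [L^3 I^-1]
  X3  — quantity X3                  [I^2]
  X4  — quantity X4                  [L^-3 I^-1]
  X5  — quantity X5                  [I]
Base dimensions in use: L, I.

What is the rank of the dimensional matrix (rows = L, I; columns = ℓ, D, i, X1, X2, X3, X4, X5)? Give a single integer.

Write exponents as rows L,I / cols ℓ,D,i,X1,X2,X3,X4,X5:
  L: [ 1  1  0 -1  3  0 -3  0]
  I: [ 0  0  1  0 -1  2 -1  1]
Echelon form has 2 nonzero rows (pivots: ℓ,i)

2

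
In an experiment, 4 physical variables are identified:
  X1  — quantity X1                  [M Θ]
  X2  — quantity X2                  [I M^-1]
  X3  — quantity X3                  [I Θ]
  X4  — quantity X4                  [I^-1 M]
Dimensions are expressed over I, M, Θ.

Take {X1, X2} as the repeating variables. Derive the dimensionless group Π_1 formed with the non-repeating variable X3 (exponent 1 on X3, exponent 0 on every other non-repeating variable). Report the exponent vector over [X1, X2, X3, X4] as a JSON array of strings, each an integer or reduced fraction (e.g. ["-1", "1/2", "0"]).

Dimensional matrix (I×M×Θ by X1×X2×X3×X4):
  I: [ 0  1  1 -1]
  M: [ 1 -1  0  1]
  Θ: [ 1  0  1  0]
RREF → pivots at {X1,X2} ⇒ r = 2
Pivot set = {X1,X2}, free = {X3,X4}
RREF:
  r0: [   1    0    1    0]
  r1: [   0    1    1   -1]
  r2: [   0    0    0    0]
Fix exponent of X3 at 1, X4 at 0; solve each RREF row for its pivot's exponent:
  r0: exp(X1) + (1)·1 = 0 ⇒ exp(X1) = -1
  r1: exp(X2) + (1)·1 = 0 ⇒ exp(X2) = -1
Π_1 = X1^-1 · X2^-1 · X3

["-1", "-1", "1", "0"]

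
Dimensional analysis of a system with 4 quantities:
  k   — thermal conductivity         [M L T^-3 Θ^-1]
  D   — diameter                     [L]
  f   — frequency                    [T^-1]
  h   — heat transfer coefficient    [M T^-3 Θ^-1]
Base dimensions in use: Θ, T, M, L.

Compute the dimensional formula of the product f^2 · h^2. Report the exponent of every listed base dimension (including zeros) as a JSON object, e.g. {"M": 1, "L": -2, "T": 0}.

{"Θ": -2, "T": -8, "M": 2, "L": 0}

Dimensional matrix (Θ×T×M×L by k×D×f×h):
  Θ: [-1  0  0 -1]
  T: [-3  0 -1 -3]
  M: [ 1  0  0  1]
  L: [ 1  1  0  0]
  [Θ]: (2)·0+(2)·-1 = -2
  [T]: (2)·-1+(2)·-3 = -8
  [M]: (2)·0+(2)·1 = 2
  [L]: (2)·0+(2)·0 = 0
⇒ Θ^-2 T^-8 M^2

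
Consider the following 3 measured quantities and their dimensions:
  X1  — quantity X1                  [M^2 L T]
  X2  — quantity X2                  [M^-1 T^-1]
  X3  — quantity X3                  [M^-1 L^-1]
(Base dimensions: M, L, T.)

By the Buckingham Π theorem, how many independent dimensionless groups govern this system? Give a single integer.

Write exponents as rows M,L,T / cols X1,X2,X3:
  M: [ 2 -1 -1]
  L: [ 1  0 -1]
  T: [ 1 -1  0]
Row reduction gives pivot columns X1,X2; rank = 2
Π count = n − r = 3 − 2 = 1

1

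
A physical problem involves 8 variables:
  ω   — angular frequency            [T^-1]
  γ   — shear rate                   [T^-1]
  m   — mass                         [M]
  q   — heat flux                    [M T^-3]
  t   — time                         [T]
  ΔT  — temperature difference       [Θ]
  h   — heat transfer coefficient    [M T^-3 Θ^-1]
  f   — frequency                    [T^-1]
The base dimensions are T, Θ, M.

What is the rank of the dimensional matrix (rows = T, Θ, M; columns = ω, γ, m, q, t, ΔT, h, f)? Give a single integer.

3

Dimensional matrix (T×Θ×M by ω×γ×m×q×t×ΔT×h×f):
  T: [-1 -1  0 -3  1  0 -3 -1]
  Θ: [ 0  0  0  0  0  1 -1  0]
  M: [ 0  0  1  1  0  0  1  0]
RREF → pivots at {ω,m,ΔT} ⇒ r = 3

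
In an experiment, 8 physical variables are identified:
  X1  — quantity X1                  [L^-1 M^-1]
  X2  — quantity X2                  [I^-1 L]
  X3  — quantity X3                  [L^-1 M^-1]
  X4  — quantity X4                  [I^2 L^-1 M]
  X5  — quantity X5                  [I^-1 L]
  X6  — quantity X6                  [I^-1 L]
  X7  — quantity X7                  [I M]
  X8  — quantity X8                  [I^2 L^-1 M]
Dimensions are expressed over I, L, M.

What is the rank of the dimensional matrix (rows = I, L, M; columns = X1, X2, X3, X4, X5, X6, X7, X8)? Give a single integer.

Exponent matrix [I,L,M] × [X1,X2,X3,X4,X5,X6,X7,X8]:
  I: [ 0 -1  0  2 -1 -1  1  2]
  L: [-1  1 -1 -1  1  1  0 -1]
  M: [-1  0 -1  1  0  0  1  1]
RREF → pivots at {X1,X2} ⇒ r = 2

2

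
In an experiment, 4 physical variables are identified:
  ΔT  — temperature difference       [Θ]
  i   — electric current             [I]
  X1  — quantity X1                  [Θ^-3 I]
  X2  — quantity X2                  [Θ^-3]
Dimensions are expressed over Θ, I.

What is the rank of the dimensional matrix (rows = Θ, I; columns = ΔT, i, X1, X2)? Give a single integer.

Write exponents as rows Θ,I / cols ΔT,i,X1,X2:
  Θ: [ 1  0 -3 -3]
  I: [ 0  1  1  0]
RREF → pivots at {ΔT,i} ⇒ r = 2

2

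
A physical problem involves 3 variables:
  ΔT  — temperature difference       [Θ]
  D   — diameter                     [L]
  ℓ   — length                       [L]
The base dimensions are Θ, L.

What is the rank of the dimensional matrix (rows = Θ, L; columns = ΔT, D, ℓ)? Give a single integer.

Dimensional matrix (Θ×L by ΔT×D×ℓ):
  Θ: [ 1  0  0]
  L: [ 0  1  1]
Echelon form has 2 nonzero rows (pivots: ΔT,D)

2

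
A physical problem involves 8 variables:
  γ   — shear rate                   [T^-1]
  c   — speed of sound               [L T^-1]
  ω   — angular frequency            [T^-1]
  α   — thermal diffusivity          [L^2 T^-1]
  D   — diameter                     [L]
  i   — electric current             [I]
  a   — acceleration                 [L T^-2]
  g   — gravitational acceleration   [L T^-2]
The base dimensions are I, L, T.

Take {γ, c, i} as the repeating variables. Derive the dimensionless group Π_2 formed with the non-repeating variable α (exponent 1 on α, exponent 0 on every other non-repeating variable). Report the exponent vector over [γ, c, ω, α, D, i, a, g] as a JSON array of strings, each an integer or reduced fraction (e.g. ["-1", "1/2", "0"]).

Exponent matrix [I,L,T] × [γ,c,ω,α,D,i,a,g]:
  I: [ 0  0  0  0  0  1  0  0]
  L: [ 0  1  0  2  1  0  1  1]
  T: [-1 -1 -1 -1  0  0 -2 -2]
Echelon form has 3 nonzero rows (pivots: γ,c,i)
Pivot set = {γ,c,i}, free = {ω,α,D,a,g}
RREF:
  r0: [   1    0    1   -1   -1    0    1    1]
  r1: [   0    1    0    2    1    0    1    1]
  r2: [   0    0    0    0    0    1    0    0]
Fix exponent of α at 1, ω at 0, D at 0, a at 0, g at 0; solve each RREF row for its pivot's exponent:
  r0: exp(γ) + (-1)·1 = 0 ⇒ exp(γ) = 1
  r1: exp(c) + (2)·1 = 0 ⇒ exp(c) = -2
  r2: exp(i) + (0)·1 = 0 ⇒ exp(i) = 0
Π_2 = γ · c^-2 · α

["1", "-2", "0", "1", "0", "0", "0", "0"]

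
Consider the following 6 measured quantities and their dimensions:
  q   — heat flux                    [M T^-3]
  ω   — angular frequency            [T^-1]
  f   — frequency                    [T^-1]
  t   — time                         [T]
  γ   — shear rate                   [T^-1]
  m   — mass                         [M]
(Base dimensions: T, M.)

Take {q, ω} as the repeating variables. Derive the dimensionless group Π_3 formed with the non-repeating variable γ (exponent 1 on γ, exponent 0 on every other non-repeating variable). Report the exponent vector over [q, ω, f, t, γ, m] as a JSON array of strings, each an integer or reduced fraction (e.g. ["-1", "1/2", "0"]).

["0", "-1", "0", "0", "1", "0"]

Write exponents as rows T,M / cols q,ω,f,t,γ,m:
  T: [-3 -1 -1  1 -1  0]
  M: [ 1  0  0  0  0  1]
Row reduction gives pivot columns q,ω; rank = 2
Pivot set = {q,ω}, free = {f,t,γ,m}
RREF:
  r0: [   1    0    0    0    0    1]
  r1: [   0    1    1   -1    1   -3]
Fix exponent of γ at 1, f at 0, t at 0, m at 0; solve each RREF row for its pivot's exponent:
  r0: exp(q) + (0)·1 = 0 ⇒ exp(q) = 0
  r1: exp(ω) + (1)·1 = 0 ⇒ exp(ω) = -1
Π_3 = ω^-1 · γ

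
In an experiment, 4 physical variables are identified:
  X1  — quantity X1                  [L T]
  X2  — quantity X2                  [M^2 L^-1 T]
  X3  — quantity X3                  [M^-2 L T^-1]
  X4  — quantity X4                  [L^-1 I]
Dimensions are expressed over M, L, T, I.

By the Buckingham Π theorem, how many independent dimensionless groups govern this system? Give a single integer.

Exponent matrix [M,L,T,I] × [X1,X2,X3,X4]:
  M: [ 0  2 -2  0]
  L: [ 1 -1  1 -1]
  T: [ 1  1 -1  0]
  I: [ 0  0  0  1]
RREF → pivots at {X1,X2,X4} ⇒ r = 3
n=4, r=3 ⇒ 1 dimensionless group

1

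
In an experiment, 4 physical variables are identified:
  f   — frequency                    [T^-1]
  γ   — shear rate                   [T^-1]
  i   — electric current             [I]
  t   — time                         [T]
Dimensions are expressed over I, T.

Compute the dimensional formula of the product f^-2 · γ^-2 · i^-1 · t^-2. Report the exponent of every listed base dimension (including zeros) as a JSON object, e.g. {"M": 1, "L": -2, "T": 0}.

Dimensional matrix (I×T by f×γ×i×t):
  I: [ 0  0  1  0]
  T: [-1 -1  0  1]
  [I]: (-2)·0+(-2)·0+(-1)·1+(-2)·0 = -1
  [T]: (-2)·-1+(-2)·-1+(-1)·0+(-2)·1 = 2
⇒ I^-1 T^2

{"I": -1, "T": 2}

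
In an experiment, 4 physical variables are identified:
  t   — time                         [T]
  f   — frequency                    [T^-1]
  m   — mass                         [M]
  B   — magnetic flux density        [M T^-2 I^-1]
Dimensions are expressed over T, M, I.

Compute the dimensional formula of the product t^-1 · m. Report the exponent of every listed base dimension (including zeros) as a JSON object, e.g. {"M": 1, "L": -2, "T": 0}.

{"T": -1, "M": 1, "I": 0}

Write exponents as rows T,M,I / cols t,f,m,B:
  T: [ 1 -1  0 -2]
  M: [ 0  0  1  1]
  I: [ 0  0  0 -1]
  [T]: (-1)·1+(1)·0 = -1
  [M]: (-1)·0+(1)·1 = 1
  [I]: (-1)·0+(1)·0 = 0
⇒ T^-1 M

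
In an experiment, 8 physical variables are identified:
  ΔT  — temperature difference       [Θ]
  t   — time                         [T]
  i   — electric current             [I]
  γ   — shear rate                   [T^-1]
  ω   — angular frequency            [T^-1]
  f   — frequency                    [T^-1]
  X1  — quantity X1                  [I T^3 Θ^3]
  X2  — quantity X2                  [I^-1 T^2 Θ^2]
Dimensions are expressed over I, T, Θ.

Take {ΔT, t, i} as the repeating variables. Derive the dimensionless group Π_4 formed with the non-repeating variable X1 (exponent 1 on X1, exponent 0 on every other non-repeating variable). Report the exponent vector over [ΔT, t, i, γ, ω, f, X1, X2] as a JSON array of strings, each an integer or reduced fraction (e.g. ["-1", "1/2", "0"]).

["-3", "-3", "-1", "0", "0", "0", "1", "0"]

Dimensional matrix (I×T×Θ by ΔT×t×i×γ×ω×f×X1×X2):
  I: [ 0  0  1  0  0  0  1 -1]
  T: [ 0  1  0 -1 -1 -1  3  2]
  Θ: [ 1  0  0  0  0  0  3  2]
Echelon form has 3 nonzero rows (pivots: ΔT,t,i)
Repeat: ΔT,t,i; free: γ,ω,f,X1,X2
RREF:
  r0: [   1    0    0    0    0    0    3    2]
  r1: [   0    1    0   -1   -1   -1    3    2]
  r2: [   0    0    1    0    0    0    1   -1]
Fix exponent of X1 at 1, γ at 0, ω at 0, f at 0, X2 at 0; solve each RREF row for its pivot's exponent:
  r0: exp(ΔT) + (3)·1 = 0 ⇒ exp(ΔT) = -3
  r1: exp(t) + (3)·1 = 0 ⇒ exp(t) = -3
  r2: exp(i) + (1)·1 = 0 ⇒ exp(i) = -1
Π_4 = ΔT^-3 · t^-3 · i^-1 · X1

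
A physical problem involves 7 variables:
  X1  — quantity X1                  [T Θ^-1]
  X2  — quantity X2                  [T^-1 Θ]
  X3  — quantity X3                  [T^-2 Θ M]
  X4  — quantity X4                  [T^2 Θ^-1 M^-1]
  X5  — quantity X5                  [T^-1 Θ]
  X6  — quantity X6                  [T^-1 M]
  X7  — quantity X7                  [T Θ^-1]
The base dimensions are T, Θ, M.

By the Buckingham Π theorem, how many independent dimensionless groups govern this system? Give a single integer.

Write exponents as rows T,Θ,M / cols X1,X2,X3,X4,X5,X6,X7:
  T: [ 1 -1 -2  2 -1 -1  1]
  Θ: [-1  1  1 -1  1  0 -1]
  M: [ 0  0  1 -1  0  1  0]
Echelon form has 2 nonzero rows (pivots: X1,X3)
Π count = n − r = 7 − 2 = 5

5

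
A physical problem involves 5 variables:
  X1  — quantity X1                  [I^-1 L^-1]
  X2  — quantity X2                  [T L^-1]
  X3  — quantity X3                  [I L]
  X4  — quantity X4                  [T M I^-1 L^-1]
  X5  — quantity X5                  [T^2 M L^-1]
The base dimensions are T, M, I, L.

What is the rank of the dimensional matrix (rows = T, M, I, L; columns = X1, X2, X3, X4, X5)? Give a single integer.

3

Write exponents as rows T,M,I,L / cols X1,X2,X3,X4,X5:
  T: [ 0  1  0  1  2]
  M: [ 0  0  0  1  1]
  I: [-1  0  1 -1  0]
  L: [-1 -1  1 -1 -1]
Echelon form has 3 nonzero rows (pivots: X1,X2,X4)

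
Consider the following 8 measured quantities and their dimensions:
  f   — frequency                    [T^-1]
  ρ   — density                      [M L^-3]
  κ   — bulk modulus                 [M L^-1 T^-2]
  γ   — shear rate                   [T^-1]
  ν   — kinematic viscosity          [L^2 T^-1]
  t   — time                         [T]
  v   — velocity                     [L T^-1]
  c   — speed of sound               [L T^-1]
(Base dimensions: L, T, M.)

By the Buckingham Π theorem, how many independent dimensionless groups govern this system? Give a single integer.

Exponent matrix [L,T,M] × [f,ρ,κ,γ,ν,t,v,c]:
  L: [ 0 -3 -1  0  2  0  1  1]
  T: [-1  0 -2 -1 -1  1 -1 -1]
  M: [ 0  1  1  0  0  0  0  0]
Row reduction gives pivot columns f,ρ,κ; rank = 3
Π count = n − r = 8 − 3 = 5

5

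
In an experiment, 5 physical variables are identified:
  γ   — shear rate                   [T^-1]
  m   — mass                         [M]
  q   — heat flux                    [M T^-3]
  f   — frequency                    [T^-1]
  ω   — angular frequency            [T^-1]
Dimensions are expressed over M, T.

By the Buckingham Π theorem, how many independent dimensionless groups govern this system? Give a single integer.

Exponent matrix [M,T] × [γ,m,q,f,ω]:
  M: [ 0  1  1  0  0]
  T: [-1  0 -3 -1 -1]
RREF → pivots at {γ,m} ⇒ r = 2
5 vars − rank 2 = 3 Π groups

3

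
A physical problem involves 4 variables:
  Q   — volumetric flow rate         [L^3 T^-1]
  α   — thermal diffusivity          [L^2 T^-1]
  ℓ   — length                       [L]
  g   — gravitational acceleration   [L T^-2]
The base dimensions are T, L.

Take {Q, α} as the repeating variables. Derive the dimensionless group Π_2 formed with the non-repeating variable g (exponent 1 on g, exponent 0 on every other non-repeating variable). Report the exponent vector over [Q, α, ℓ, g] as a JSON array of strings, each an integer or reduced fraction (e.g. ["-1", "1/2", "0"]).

Dimensional matrix (T×L by Q×α×ℓ×g):
  T: [-1 -1  0 -2]
  L: [ 3  2  1  1]
Echelon form has 2 nonzero rows (pivots: Q,α)
Repeat: Q,α; free: ℓ,g
RREF:
  r0: [   1    0    1   -3]
  r1: [   0    1   -1    5]
Fix exponent of g at 1, ℓ at 0; solve each RREF row for its pivot's exponent:
  r0: exp(Q) + (-3)·1 = 0 ⇒ exp(Q) = 3
  r1: exp(α) + (5)·1 = 0 ⇒ exp(α) = -5
Π_2 = Q^3 · α^-5 · g

["3", "-5", "0", "1"]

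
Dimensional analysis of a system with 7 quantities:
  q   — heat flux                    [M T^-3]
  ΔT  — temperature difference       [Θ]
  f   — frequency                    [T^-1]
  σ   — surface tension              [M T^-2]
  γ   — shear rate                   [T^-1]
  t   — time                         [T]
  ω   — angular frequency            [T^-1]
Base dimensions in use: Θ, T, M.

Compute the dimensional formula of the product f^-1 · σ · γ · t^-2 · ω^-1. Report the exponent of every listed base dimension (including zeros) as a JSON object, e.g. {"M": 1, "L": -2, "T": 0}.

{"Θ": 0, "T": -3, "M": 1}

Exponent matrix [Θ,T,M] × [q,ΔT,f,σ,γ,t,ω]:
  Θ: [ 0  1  0  0  0  0  0]
  T: [-3  0 -1 -2 -1  1 -1]
  M: [ 1  0  0  1  0  0  0]
  [Θ]: (-1)·0+(1)·0+(1)·0+(-2)·0+(-1)·0 = 0
  [T]: (-1)·-1+(1)·-2+(1)·-1+(-2)·1+(-1)·-1 = -3
  [M]: (-1)·0+(1)·1+(1)·0+(-2)·0+(-1)·0 = 1
⇒ T^-3 M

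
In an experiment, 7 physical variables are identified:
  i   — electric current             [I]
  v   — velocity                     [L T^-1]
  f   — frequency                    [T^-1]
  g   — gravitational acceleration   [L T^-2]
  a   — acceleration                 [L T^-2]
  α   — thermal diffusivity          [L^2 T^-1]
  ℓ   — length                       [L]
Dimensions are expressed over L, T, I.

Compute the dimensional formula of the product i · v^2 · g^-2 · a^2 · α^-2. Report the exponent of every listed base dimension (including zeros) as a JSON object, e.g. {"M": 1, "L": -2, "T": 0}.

Dimensional matrix (L×T×I by i×v×f×g×a×α×ℓ):
  L: [ 0  1  0  1  1  2  1]
  T: [ 0 -1 -1 -2 -2 -1  0]
  I: [ 1  0  0  0  0  0  0]
  [L]: (1)·0+(2)·1+(-2)·1+(2)·1+(-2)·2 = -2
  [T]: (1)·0+(2)·-1+(-2)·-2+(2)·-2+(-2)·-1 = 0
  [I]: (1)·1+(2)·0+(-2)·0+(2)·0+(-2)·0 = 1
⇒ L^-2 I

{"L": -2, "T": 0, "I": 1}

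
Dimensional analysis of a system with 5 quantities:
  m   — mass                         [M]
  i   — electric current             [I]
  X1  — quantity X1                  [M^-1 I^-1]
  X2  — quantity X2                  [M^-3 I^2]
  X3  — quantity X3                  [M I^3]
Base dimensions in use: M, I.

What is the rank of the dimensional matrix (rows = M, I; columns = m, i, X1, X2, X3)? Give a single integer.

2

Dimensional matrix (M×I by m×i×X1×X2×X3):
  M: [ 1  0 -1 -3  1]
  I: [ 0  1 -1  2  3]
Row reduction gives pivot columns m,i; rank = 2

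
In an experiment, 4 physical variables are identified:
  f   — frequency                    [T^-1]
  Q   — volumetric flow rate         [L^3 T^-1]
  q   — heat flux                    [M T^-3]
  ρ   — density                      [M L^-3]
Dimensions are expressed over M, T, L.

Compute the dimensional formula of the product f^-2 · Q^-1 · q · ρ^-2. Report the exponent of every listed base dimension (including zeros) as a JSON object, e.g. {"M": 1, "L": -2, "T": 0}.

{"M": -1, "T": 0, "L": 3}

Exponent matrix [M,T,L] × [f,Q,q,ρ]:
  M: [ 0  0  1  1]
  T: [-1 -1 -3  0]
  L: [ 0  3  0 -3]
  [M]: (-2)·0+(-1)·0+(1)·1+(-2)·1 = -1
  [T]: (-2)·-1+(-1)·-1+(1)·-3+(-2)·0 = 0
  [L]: (-2)·0+(-1)·3+(1)·0+(-2)·-3 = 3
⇒ M^-1 L^3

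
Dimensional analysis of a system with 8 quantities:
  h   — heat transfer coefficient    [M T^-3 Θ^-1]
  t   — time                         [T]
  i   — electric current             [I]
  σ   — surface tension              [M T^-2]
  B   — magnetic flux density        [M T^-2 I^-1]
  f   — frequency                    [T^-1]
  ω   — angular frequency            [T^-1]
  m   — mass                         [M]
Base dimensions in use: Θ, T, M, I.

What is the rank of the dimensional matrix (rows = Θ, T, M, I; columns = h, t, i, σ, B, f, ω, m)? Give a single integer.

Dimensional matrix (Θ×T×M×I by h×t×i×σ×B×f×ω×m):
  Θ: [-1  0  0  0  0  0  0  0]
  T: [-3  1  0 -2 -2 -1 -1  0]
  M: [ 1  0  0  1  1  0  0  1]
  I: [ 0  0  1  0 -1  0  0  0]
Echelon form has 4 nonzero rows (pivots: h,t,i,σ)

4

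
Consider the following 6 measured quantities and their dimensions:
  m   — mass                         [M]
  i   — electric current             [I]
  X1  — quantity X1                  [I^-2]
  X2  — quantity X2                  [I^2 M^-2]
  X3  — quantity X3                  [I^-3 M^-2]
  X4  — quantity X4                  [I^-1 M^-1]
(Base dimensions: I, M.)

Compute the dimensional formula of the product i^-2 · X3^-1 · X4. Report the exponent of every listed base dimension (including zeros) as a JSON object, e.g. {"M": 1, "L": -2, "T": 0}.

Exponent matrix [I,M] × [m,i,X1,X2,X3,X4]:
  I: [ 0  1 -2  2 -3 -1]
  M: [ 1  0  0 -2 -2 -1]
  [I]: (-2)·1+(-1)·-3+(1)·-1 = 0
  [M]: (-2)·0+(-1)·-2+(1)·-1 = 1
⇒ M

{"I": 0, "M": 1}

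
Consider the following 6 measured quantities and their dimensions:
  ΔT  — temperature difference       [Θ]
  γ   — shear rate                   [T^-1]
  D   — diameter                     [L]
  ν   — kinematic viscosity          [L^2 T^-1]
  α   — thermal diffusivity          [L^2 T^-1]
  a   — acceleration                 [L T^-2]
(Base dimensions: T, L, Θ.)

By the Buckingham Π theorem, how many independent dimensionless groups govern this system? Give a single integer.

Exponent matrix [T,L,Θ] × [ΔT,γ,D,ν,α,a]:
  T: [ 0 -1  0 -1 -1 -2]
  L: [ 0  0  1  2  2  1]
  Θ: [ 1  0  0  0  0  0]
RREF → pivots at {ΔT,γ,D} ⇒ r = 3
6 vars − rank 3 = 3 Π groups

3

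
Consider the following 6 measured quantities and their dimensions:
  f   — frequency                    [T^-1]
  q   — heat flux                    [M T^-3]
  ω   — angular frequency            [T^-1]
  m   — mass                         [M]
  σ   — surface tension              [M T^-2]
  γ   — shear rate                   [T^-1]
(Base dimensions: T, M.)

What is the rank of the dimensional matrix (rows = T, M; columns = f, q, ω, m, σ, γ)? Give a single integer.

Write exponents as rows T,M / cols f,q,ω,m,σ,γ:
  T: [-1 -3 -1  0 -2 -1]
  M: [ 0  1  0  1  1  0]
RREF → pivots at {f,q} ⇒ r = 2

2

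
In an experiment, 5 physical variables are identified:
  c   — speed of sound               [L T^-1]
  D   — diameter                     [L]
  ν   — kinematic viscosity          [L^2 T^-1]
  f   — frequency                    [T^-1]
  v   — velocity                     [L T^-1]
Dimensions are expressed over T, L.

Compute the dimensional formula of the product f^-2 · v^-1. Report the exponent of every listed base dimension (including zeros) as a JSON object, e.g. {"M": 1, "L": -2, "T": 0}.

Dimensional matrix (T×L by c×D×ν×f×v):
  T: [-1  0 -1 -1 -1]
  L: [ 1  1  2  0  1]
  [T]: (-2)·-1+(-1)·-1 = 3
  [L]: (-2)·0+(-1)·1 = -1
⇒ T^3 L^-1

{"T": 3, "L": -1}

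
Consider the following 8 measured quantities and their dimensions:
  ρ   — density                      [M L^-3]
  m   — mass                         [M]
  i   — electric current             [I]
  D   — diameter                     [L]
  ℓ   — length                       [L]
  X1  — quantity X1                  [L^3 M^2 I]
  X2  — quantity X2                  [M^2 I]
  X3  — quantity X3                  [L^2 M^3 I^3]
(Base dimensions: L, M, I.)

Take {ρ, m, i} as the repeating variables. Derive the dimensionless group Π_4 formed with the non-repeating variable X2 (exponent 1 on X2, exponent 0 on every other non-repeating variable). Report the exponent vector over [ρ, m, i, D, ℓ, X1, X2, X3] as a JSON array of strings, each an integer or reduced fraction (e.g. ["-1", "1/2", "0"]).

Exponent matrix [L,M,I] × [ρ,m,i,D,ℓ,X1,X2,X3]:
  L: [-3  0  0  1  1  3  0  2]
  M: [ 1  1  0  0  0  2  2  3]
  I: [ 0  0  1  0  0  1  1  3]
Echelon form has 3 nonzero rows (pivots: ρ,m,i)
Repeat: ρ,m,i; free: D,ℓ,X1,X2,X3
RREF:
  r0: [   1    0    0 -1/3 -1/3   -1    0 -2/3]
  r1: [   0    1    0  1/3  1/3    3    2 11/3]
  r2: [   0    0    1    0    0    1    1    3]
Fix exponent of X2 at 1, D at 0, ℓ at 0, X1 at 0, X3 at 0; solve each RREF row for its pivot's exponent:
  r0: exp(ρ) + (0)·1 = 0 ⇒ exp(ρ) = 0
  r1: exp(m) + (2)·1 = 0 ⇒ exp(m) = -2
  r2: exp(i) + (1)·1 = 0 ⇒ exp(i) = -1
Π_4 = m^-2 · i^-1 · X2

["0", "-2", "-1", "0", "0", "0", "1", "0"]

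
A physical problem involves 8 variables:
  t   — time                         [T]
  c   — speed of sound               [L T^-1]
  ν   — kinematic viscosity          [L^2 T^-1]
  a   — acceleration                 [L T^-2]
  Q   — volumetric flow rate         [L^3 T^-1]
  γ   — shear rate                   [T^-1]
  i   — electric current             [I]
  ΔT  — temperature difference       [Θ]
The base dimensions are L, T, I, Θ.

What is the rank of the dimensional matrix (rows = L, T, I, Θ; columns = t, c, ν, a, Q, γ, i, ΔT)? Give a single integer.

4

Exponent matrix [L,T,I,Θ] × [t,c,ν,a,Q,γ,i,ΔT]:
  L: [ 0  1  2  1  3  0  0  0]
  T: [ 1 -1 -1 -2 -1 -1  0  0]
  I: [ 0  0  0  0  0  0  1  0]
  Θ: [ 0  0  0  0  0  0  0  1]
RREF → pivots at {t,c,i,ΔT} ⇒ r = 4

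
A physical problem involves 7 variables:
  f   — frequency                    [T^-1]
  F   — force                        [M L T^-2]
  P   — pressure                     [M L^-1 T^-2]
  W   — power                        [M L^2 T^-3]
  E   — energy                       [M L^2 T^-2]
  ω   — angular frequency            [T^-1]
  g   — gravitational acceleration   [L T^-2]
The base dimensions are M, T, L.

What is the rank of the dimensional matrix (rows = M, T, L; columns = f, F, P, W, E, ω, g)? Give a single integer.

Exponent matrix [M,T,L] × [f,F,P,W,E,ω,g]:
  M: [ 0  1  1  1  1  0  0]
  T: [-1 -2 -2 -3 -2 -1 -2]
  L: [ 0  1 -1  2  2  0  1]
Echelon form has 3 nonzero rows (pivots: f,F,P)

3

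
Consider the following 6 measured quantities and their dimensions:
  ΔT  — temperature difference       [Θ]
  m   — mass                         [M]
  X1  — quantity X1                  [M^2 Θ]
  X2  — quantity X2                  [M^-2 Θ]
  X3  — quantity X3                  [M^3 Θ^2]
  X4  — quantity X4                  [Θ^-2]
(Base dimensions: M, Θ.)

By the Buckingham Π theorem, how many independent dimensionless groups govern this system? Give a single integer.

4

Dimensional matrix (M×Θ by ΔT×m×X1×X2×X3×X4):
  M: [ 0  1  2 -2  3  0]
  Θ: [ 1  0  1  1  2 -2]
Row reduction gives pivot columns ΔT,m; rank = 2
6 vars − rank 2 = 4 Π groups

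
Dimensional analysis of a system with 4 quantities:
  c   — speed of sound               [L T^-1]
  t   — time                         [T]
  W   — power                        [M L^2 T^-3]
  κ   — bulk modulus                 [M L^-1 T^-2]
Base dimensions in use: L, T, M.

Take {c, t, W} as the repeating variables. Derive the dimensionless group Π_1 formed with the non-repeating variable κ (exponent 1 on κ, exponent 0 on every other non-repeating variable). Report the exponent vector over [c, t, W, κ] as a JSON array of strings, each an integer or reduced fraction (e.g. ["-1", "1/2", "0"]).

["3", "2", "-1", "1"]

Exponent matrix [L,T,M] × [c,t,W,κ]:
  L: [ 1  0  2 -1]
  T: [-1  1 -3 -2]
  M: [ 0  0  1  1]
Row reduction gives pivot columns c,t,W; rank = 3
Repeat: c,t,W; free: κ
RREF:
  r0: [   1    0    0   -3]
  r1: [   0    1    0   -2]
  r2: [   0    0    1    1]
Fix exponent of κ at 1; solve each RREF row for its pivot's exponent:
  r0: exp(c) + (-3)·1 = 0 ⇒ exp(c) = 3
  r1: exp(t) + (-2)·1 = 0 ⇒ exp(t) = 2
  r2: exp(W) + (1)·1 = 0 ⇒ exp(W) = -1
Π_1 = c^3 · t^2 · W^-1 · κ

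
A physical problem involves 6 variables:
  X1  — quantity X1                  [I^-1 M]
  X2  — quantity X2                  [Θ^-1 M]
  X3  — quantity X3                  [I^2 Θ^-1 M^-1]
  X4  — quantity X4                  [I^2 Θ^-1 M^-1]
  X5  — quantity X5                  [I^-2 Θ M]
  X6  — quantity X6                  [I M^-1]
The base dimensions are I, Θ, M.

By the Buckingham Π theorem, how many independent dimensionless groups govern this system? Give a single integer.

Write exponents as rows I,Θ,M / cols X1,X2,X3,X4,X5,X6:
  I: [-1  0  2  2 -2  1]
  Θ: [ 0 -1 -1 -1  1  0]
  M: [ 1  1 -1 -1  1 -1]
Row reduction gives pivot columns X1,X2; rank = 2
Π count = n − r = 6 − 2 = 4

4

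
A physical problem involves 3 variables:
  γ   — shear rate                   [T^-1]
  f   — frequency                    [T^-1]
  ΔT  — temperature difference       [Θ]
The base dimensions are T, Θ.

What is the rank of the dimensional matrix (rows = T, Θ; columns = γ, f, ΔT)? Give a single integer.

Write exponents as rows T,Θ / cols γ,f,ΔT:
  T: [-1 -1  0]
  Θ: [ 0  0  1]
Row reduction gives pivot columns γ,ΔT; rank = 2

2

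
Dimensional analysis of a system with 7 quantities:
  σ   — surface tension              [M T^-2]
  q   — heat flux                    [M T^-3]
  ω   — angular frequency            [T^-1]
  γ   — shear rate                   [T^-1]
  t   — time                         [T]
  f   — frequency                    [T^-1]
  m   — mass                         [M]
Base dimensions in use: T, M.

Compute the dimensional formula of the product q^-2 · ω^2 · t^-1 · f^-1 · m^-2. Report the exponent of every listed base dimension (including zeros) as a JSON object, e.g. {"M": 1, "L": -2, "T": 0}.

{"T": 4, "M": -4}

Exponent matrix [T,M] × [σ,q,ω,γ,t,f,m]:
  T: [-2 -3 -1 -1  1 -1  0]
  M: [ 1  1  0  0  0  0  1]
  [T]: (-2)·-3+(2)·-1+(-1)·1+(-1)·-1+(-2)·0 = 4
  [M]: (-2)·1+(2)·0+(-1)·0+(-1)·0+(-2)·1 = -4
⇒ T^4 M^-4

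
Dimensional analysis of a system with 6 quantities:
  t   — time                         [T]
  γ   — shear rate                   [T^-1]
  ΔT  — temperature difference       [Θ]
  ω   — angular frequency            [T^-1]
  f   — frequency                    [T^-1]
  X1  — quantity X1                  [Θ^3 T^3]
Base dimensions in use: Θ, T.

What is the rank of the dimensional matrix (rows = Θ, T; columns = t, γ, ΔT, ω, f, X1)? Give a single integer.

Dimensional matrix (Θ×T by t×γ×ΔT×ω×f×X1):
  Θ: [ 0  0  1  0  0  3]
  T: [ 1 -1  0 -1 -1  3]
Row reduction gives pivot columns t,ΔT; rank = 2

2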